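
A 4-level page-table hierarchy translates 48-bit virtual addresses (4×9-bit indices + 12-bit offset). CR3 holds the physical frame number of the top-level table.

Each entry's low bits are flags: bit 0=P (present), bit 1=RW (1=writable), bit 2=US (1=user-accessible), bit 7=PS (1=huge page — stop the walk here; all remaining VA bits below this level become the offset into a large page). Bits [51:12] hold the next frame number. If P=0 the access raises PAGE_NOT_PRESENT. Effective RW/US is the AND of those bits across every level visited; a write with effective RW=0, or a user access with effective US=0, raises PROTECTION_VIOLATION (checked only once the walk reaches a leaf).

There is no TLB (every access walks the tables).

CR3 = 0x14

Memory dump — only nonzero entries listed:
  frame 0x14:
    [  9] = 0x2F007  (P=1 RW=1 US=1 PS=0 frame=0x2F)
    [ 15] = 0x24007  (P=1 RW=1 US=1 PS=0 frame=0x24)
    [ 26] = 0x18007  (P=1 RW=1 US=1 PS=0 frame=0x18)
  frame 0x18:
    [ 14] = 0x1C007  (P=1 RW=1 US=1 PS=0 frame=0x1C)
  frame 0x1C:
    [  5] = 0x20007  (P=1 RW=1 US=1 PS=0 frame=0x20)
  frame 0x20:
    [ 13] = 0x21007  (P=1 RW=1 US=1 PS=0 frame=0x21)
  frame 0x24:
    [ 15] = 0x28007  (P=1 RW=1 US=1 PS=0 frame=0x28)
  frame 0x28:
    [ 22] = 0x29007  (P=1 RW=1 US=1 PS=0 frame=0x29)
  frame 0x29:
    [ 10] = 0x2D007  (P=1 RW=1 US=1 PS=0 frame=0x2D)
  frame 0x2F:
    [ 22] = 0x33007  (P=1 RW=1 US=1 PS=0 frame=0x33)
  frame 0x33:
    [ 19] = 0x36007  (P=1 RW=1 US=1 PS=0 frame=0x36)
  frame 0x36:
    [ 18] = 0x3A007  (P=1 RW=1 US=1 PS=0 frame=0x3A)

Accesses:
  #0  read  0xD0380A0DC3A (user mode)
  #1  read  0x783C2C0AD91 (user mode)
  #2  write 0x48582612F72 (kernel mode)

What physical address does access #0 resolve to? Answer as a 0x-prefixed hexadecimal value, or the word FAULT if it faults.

Trace:
#0 VA=0xD0380A0DC3A (r,user):
  L0: frame=0x14 idx=26 entry=0x18007 [P=1 RW=1 US=1 PS=0]
  L1: frame=0x18 idx=14 entry=0x1C007 [P=1 RW=1 US=1 PS=0]
  L2: frame=0x1C idx=5 entry=0x20007 [P=1 RW=1 US=1 PS=0]
  L3: frame=0x20 idx=13 entry=0x21007 [P=1 RW=1 US=1 PS=0]
  → PA=0x21C3A  (4 entries read)
#1 VA=0x783C2C0AD91 (r,user):
  L0: frame=0x14 idx=15 entry=0x24007 [P=1 RW=1 US=1 PS=0]
  L1: frame=0x24 idx=15 entry=0x28007 [P=1 RW=1 US=1 PS=0]
  L2: frame=0x28 idx=22 entry=0x29007 [P=1 RW=1 US=1 PS=0]
  L3: frame=0x29 idx=10 entry=0x2D007 [P=1 RW=1 US=1 PS=0]
  → PA=0x2DD91  (4 entries read)
#2 VA=0x48582612F72 (w,kernel):
  L0: frame=0x14 idx=9 entry=0x2F007 [P=1 RW=1 US=1 PS=0]
  L1: frame=0x2F idx=22 entry=0x33007 [P=1 RW=1 US=1 PS=0]
  L2: frame=0x33 idx=19 entry=0x36007 [P=1 RW=1 US=1 PS=0]
  L3: frame=0x36 idx=18 entry=0x3A007 [P=1 RW=1 US=1 PS=0]
  → PA=0x3AF72  (4 entries read)

Access #0 PA: 0x21C3A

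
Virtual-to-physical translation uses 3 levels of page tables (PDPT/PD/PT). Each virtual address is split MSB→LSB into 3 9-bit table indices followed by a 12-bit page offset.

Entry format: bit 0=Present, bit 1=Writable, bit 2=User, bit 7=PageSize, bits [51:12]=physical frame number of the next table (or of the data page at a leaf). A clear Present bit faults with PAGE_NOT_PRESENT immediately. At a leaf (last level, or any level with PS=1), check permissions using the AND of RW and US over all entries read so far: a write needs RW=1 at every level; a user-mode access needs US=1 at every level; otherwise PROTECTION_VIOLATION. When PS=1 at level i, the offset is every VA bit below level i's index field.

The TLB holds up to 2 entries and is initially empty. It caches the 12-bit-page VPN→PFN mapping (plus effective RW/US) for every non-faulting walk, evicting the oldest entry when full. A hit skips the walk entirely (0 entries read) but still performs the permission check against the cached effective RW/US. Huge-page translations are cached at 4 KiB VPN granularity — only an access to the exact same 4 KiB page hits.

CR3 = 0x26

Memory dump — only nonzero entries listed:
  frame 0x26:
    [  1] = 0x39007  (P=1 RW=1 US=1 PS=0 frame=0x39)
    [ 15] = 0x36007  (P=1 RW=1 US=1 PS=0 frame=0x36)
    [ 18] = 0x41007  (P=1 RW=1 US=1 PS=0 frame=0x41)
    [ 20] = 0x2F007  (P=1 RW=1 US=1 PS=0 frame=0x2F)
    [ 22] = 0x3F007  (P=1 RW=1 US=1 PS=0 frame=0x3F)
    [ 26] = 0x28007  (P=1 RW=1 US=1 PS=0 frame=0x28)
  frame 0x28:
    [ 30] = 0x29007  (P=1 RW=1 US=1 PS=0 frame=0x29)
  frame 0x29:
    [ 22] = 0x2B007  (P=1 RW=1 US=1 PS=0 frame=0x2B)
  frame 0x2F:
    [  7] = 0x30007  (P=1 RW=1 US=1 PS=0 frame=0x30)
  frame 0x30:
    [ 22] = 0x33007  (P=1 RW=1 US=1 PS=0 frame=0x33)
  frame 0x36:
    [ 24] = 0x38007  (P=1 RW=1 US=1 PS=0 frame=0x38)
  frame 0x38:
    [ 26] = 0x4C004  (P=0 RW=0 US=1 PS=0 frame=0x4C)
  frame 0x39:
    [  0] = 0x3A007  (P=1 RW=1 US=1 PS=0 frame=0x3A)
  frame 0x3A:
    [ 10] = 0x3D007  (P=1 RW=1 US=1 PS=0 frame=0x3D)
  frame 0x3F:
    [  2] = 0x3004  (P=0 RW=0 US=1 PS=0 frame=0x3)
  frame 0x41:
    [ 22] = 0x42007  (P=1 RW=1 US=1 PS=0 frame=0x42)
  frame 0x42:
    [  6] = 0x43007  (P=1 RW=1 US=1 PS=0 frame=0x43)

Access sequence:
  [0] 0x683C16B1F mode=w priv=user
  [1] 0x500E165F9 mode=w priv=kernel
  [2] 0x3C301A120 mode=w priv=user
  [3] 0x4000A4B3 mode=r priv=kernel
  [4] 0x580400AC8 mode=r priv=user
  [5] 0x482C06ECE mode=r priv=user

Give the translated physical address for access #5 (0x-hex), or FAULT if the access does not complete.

Walk each access:
#0 VA=0x683C16B1F (w,user):
  [0] read 0x26 idx=26: raw=0x28007 flags P=1 W=1 U=1 S=0
  [1] read 0x28 idx=30: raw=0x29007 flags P=1 W=1 U=1 S=0
  [2] read 0x29 idx=22: raw=0x2B007 flags P=1 W=1 U=1 S=0
  ⇒ phys 0x2BB1F  [3 reads]
#1 VA=0x500E165F9 (w,kernel):
  [0] read 0x26 idx=20: raw=0x2F007 flags P=1 W=1 U=1 S=0
  [1] read 0x2F idx=7: raw=0x30007 flags P=1 W=1 U=1 S=0
  [2] read 0x30 idx=22: raw=0x33007 flags P=1 W=1 U=1 S=0
  ⇒ phys 0x335F9  [3 reads]
#2 VA=0x3C301A120 (w,user):
  [0] read 0x26 idx=15: raw=0x36007 flags P=1 W=1 U=1 S=0
  [1] read 0x36 idx=24: raw=0x38007 flags P=1 W=1 U=1 S=0
  [2] read 0x38 idx=26: raw=0x4C004 flags P=0 W=0 U=1 S=0
  ⇒ fault: PAGE_NOT_PRESENT  — 3 lookups
#3 VA=0x4000A4B3 (r,kernel):
  [0] read 0x26 idx=1: raw=0x39007 flags P=1 W=1 U=1 S=0
  [1] read 0x39 idx=0: raw=0x3A007 flags P=1 W=1 U=1 S=0
  [2] read 0x3A idx=10: raw=0x3D007 flags P=1 W=1 U=1 S=0
  ⇒ phys 0x3D4B3  [3 reads]
#4 VA=0x580400AC8 (r,user):
  [0] read 0x26 idx=22: raw=0x3F007 flags P=1 W=1 U=1 S=0
  [1] read 0x3F idx=2: raw=0x3004 flags P=0 W=0 U=1 S=0
  ⇒ fault: PAGE_NOT_PRESENT  — 2 lookups
#5 VA=0x482C06ECE (r,user):
  [0] read 0x26 idx=18: raw=0x41007 flags P=1 W=1 U=1 S=0
  [1] read 0x41 idx=22: raw=0x42007 flags P=1 W=1 U=1 S=0
  [2] read 0x42 idx=6: raw=0x43007 flags P=1 W=1 U=1 S=0
  ⇒ phys 0x43ECE  [3 reads]

Access #5 PA: 0x43ECE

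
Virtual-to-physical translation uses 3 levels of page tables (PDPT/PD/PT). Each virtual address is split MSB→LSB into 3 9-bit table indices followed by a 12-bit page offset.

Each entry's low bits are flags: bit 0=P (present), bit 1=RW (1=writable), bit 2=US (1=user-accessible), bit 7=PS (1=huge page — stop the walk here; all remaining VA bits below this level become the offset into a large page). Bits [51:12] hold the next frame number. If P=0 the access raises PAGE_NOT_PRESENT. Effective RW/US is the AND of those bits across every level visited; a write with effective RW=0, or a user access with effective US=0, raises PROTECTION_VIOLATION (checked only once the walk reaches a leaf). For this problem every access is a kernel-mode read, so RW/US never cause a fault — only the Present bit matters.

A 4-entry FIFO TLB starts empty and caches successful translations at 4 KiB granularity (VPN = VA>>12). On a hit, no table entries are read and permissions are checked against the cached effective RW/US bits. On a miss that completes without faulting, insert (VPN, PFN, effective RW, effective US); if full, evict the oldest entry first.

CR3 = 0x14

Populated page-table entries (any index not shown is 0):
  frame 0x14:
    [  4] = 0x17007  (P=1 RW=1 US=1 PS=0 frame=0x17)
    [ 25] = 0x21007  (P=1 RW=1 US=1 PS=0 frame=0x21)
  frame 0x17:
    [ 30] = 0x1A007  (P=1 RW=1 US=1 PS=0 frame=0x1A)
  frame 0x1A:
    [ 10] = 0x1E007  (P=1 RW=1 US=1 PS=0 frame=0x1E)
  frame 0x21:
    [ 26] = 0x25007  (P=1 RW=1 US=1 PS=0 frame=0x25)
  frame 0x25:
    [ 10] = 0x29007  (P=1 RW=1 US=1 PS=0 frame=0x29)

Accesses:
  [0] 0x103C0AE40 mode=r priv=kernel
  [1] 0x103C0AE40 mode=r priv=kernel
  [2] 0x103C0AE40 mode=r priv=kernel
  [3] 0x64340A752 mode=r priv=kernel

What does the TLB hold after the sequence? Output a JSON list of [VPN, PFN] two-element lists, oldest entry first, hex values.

Trace:
#0 VA=0x103C0AE40 (r,kernel):
  L0 @0x14[4] → 0x17007  P=1,RW=1,US=1,PS=0
  L1 @0x17[30] → 0x1A007  P=1,RW=1,US=1,PS=0
  L2 @0x1A[10] → 0x1E007  P=1,RW=1,US=1,PS=0
  → PA=0x1EE40  (3 entries read)
#1 VA=0x103C0AE40 (r,kernel):
  TLB hit vpn=0x103C0A → PA=0x1EE40
#2 VA=0x103C0AE40 (r,kernel):
  TLB hit vpn=0x103C0A → PA=0x1EE40
#3 VA=0x64340A752 (r,kernel):
  L0 @0x14[25] → 0x21007  P=1,RW=1,US=1,PS=0
  L1 @0x21[26] → 0x25007  P=1,RW=1,US=1,PS=0
  L2 @0x25[10] → 0x29007  P=1,RW=1,US=1,PS=0
  → PA=0x29752  (3 entries read)

TLB: [["0x103C0A", "0x1E"], ["0x64340A", "0x29"]]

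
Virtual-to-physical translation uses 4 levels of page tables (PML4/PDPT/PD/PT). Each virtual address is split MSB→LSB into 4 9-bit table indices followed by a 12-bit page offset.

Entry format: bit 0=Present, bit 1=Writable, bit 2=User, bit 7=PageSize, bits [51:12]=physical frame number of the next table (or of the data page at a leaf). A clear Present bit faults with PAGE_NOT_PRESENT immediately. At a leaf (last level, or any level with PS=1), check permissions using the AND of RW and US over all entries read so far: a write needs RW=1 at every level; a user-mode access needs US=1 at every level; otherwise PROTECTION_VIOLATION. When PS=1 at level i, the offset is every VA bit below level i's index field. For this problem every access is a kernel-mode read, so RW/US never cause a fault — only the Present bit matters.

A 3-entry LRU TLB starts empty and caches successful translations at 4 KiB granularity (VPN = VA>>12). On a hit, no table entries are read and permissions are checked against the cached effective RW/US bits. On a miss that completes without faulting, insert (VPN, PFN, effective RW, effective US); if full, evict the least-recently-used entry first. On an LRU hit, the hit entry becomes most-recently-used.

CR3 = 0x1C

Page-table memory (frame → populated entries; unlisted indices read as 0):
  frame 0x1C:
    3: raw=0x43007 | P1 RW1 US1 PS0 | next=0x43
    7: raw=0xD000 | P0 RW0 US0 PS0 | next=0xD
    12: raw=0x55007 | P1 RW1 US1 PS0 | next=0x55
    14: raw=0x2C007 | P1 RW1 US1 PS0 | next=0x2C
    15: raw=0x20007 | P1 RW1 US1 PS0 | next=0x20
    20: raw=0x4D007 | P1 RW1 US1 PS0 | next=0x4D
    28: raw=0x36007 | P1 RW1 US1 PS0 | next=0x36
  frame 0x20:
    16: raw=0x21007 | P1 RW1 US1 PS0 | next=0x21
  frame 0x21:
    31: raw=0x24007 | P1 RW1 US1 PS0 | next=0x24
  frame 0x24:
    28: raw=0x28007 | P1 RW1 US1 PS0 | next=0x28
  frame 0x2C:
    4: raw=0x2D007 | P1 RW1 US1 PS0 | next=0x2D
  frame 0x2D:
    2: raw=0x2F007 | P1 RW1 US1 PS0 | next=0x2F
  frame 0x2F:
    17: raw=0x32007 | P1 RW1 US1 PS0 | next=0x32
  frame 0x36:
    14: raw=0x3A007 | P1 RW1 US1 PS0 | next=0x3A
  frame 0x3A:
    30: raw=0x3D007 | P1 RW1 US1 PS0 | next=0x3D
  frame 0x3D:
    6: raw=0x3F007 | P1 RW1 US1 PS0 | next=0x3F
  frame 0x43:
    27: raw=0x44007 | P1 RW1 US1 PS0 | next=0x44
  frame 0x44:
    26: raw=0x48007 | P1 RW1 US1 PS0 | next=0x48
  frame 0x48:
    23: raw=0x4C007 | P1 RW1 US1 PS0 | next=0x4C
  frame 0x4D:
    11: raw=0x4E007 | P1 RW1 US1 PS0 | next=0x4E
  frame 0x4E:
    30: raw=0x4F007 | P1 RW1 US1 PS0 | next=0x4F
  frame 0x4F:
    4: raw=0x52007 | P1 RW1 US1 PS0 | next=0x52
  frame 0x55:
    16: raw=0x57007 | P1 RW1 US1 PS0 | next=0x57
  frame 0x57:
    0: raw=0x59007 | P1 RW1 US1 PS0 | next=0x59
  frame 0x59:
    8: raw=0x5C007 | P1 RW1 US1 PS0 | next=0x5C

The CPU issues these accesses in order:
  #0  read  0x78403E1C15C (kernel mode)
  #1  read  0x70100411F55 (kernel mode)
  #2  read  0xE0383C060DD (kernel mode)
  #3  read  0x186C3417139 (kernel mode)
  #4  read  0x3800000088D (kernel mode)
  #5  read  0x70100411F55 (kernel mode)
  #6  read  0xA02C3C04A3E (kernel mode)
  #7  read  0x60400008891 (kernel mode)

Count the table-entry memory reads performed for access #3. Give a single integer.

Walk each access:
#0 VA=0x78403E1C15C (r,kernel):
  lvl0: tbl 0x1C, slot 15 ⇒ 0x20007 (P1/RW1/US1/PS0)
  lvl1: tbl 0x20, slot 16 ⇒ 0x21007 (P1/RW1/US1/PS0)
  lvl2: tbl 0x21, slot 31 ⇒ 0x24007 (P1/RW1/US1/PS0)
  lvl3: tbl 0x24, slot 28 ⇒ 0x28007 (P1/RW1/US1/PS0)
  ⇒ phys 0x2815C  [4 reads]
#1 VA=0x70100411F55 (r,kernel):
  lvl0: tbl 0x1C, slot 14 ⇒ 0x2C007 (P1/RW1/US1/PS0)
  lvl1: tbl 0x2C, slot 4 ⇒ 0x2D007 (P1/RW1/US1/PS0)
  lvl2: tbl 0x2D, slot 2 ⇒ 0x2F007 (P1/RW1/US1/PS0)
  lvl3: tbl 0x2F, slot 17 ⇒ 0x32007 (P1/RW1/US1/PS0)
  ⇒ phys 0x32F55  [4 reads]
#2 VA=0xE0383C060DD (r,kernel):
  lvl0: tbl 0x1C, slot 28 ⇒ 0x36007 (P1/RW1/US1/PS0)
  lvl1: tbl 0x36, slot 14 ⇒ 0x3A007 (P1/RW1/US1/PS0)
  lvl2: tbl 0x3A, slot 30 ⇒ 0x3D007 (P1/RW1/US1/PS0)
  lvl3: tbl 0x3D, slot 6 ⇒ 0x3F007 (P1/RW1/US1/PS0)
  ⇒ phys 0x3F0DD  [4 reads]
#3 VA=0x186C3417139 (r,kernel):
  lvl0: tbl 0x1C, slot 3 ⇒ 0x43007 (P1/RW1/US1/PS0)
  lvl1: tbl 0x43, slot 27 ⇒ 0x44007 (P1/RW1/US1/PS0)
  lvl2: tbl 0x44, slot 26 ⇒ 0x48007 (P1/RW1/US1/PS0)
  lvl3: tbl 0x48, slot 23 ⇒ 0x4C007 (P1/RW1/US1/PS0)
  ⇒ phys 0x4C139  [4 reads]
#4 VA=0x3800000088D (r,kernel):
  lvl0: tbl 0x1C, slot 7 ⇒ 0xD000 (P0/RW0/US0/PS0)
  ⇒ fault: PAGE_NOT_PRESENT  — 1 lookups
#5 VA=0x70100411F55 (r,kernel):
  TLB hit vpn=0x70100411 → PA=0x32F55
#6 VA=0xA02C3C04A3E (r,kernel):
  lvl0: tbl 0x1C, slot 20 ⇒ 0x4D007 (P1/RW1/US1/PS0)
  lvl1: tbl 0x4D, slot 11 ⇒ 0x4E007 (P1/RW1/US1/PS0)
  lvl2: tbl 0x4E, slot 30 ⇒ 0x4F007 (P1/RW1/US1/PS0)
  lvl3: tbl 0x4F, slot 4 ⇒ 0x52007 (P1/RW1/US1/PS0)
  ⇒ phys 0x52A3E  [4 reads]
#7 VA=0x60400008891 (r,kernel):
  lvl0: tbl 0x1C, slot 12 ⇒ 0x55007 (P1/RW1/US1/PS0)
  lvl1: tbl 0x55, slot 16 ⇒ 0x57007 (P1/RW1/US1/PS0)
  lvl2: tbl 0x57, slot 0 ⇒ 0x59007 (P1/RW1/US1/PS0)
  lvl3: tbl 0x59, slot 8 ⇒ 0x5C007 (P1/RW1/US1/PS0)
  ⇒ phys 0x5C891  [4 reads]

Entries read for #3: 4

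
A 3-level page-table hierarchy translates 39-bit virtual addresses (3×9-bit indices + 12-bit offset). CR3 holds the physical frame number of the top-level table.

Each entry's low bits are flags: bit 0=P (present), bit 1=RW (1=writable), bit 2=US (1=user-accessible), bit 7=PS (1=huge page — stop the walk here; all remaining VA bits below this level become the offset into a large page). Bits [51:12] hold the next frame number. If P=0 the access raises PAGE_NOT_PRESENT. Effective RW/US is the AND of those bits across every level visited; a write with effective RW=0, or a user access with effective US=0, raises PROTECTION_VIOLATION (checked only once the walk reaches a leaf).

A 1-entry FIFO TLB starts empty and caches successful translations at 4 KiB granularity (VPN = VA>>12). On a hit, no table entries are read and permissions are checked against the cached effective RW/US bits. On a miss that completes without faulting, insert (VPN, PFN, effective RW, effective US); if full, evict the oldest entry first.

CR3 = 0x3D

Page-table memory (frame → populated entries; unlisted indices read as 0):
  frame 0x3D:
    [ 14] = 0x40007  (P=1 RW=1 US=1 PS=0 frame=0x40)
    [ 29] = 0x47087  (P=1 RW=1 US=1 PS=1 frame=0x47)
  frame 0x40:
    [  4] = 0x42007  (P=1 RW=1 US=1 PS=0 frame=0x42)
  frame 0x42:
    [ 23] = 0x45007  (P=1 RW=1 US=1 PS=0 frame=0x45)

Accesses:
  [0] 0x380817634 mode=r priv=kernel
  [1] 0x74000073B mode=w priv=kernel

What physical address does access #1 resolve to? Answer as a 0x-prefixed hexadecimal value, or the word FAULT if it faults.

Trace:
#0 VA=0x380817634 (r,kernel):
  L0 @0x3D[14] → 0x40007  P=1,RW=1,US=1,PS=0
  L1 @0x40[4] → 0x42007  P=1,RW=1,US=1,PS=0
  L2 @0x42[23] → 0x45007  P=1,RW=1,US=1,PS=0
  → PA=0x45634  (3 entries read)
#1 VA=0x74000073B (w,kernel):
  L0 @0x3D[29] → 0x47087  P=1,RW=1,US=1,PS=1
  → PA=0x4773B (huge @L0)  (1 entries read)

Access #1 PA: 0x4773B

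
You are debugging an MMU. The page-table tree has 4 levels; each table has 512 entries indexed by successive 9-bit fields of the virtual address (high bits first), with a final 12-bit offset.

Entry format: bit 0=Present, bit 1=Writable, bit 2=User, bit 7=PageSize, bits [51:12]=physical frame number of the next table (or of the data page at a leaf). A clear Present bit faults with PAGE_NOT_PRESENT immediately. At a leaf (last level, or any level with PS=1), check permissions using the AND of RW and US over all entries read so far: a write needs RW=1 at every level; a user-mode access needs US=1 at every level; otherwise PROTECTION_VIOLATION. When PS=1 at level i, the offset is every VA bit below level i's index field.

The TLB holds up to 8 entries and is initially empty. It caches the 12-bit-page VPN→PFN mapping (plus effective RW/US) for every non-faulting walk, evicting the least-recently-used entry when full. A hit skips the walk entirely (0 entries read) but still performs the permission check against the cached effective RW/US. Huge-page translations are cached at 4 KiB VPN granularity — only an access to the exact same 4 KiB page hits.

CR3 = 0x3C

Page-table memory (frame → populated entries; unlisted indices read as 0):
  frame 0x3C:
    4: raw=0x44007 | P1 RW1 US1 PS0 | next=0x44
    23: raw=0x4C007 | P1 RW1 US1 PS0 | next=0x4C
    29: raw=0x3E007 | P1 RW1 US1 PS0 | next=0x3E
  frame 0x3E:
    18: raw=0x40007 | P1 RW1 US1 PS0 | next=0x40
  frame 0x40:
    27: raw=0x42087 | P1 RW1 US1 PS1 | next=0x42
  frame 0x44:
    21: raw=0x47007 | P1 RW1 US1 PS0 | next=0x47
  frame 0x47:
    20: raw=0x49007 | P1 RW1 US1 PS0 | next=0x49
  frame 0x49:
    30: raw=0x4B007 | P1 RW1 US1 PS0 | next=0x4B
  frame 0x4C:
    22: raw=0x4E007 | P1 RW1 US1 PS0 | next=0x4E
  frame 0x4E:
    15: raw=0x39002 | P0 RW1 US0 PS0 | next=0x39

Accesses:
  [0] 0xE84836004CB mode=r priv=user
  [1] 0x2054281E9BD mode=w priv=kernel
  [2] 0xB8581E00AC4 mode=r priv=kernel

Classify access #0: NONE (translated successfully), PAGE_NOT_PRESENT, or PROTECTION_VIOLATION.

Per-access translation:
#0 VA=0xE84836004CB (r,user):
  lvl0: tbl 0x3C, slot 29 ⇒ 0x3E007 (P1/RW1/US1/PS0)
  lvl1: tbl 0x3E, slot 18 ⇒ 0x40007 (P1/RW1/US1/PS0)
  lvl2: tbl 0x40, slot 27 ⇒ 0x42087 (P1/RW1/US1/PS1)
  → PA=0x424CB (huge @L2)  (3 entries read)
#1 VA=0x2054281E9BD (w,kernel):
  lvl0: tbl 0x3C, slot 4 ⇒ 0x44007 (P1/RW1/US1/PS0)
  lvl1: tbl 0x44, slot 21 ⇒ 0x47007 (P1/RW1/US1/PS0)
  lvl2: tbl 0x47, slot 20 ⇒ 0x49007 (P1/RW1/US1/PS0)
  lvl3: tbl 0x49, slot 30 ⇒ 0x4B007 (P1/RW1/US1/PS0)
  → PA=0x4B9BD  (4 entries read)
#2 VA=0xB8581E00AC4 (r,kernel):
  lvl0: tbl 0x3C, slot 23 ⇒ 0x4C007 (P1/RW1/US1/PS0)
  lvl1: tbl 0x4C, slot 22 ⇒ 0x4E007 (P1/RW1/US1/PS0)
  lvl2: tbl 0x4E, slot 15 ⇒ 0x39002 (P0/RW1/US0/PS0)
  → PAGE_NOT_PRESENT  (3 entries read)

Access #0 fault: NONE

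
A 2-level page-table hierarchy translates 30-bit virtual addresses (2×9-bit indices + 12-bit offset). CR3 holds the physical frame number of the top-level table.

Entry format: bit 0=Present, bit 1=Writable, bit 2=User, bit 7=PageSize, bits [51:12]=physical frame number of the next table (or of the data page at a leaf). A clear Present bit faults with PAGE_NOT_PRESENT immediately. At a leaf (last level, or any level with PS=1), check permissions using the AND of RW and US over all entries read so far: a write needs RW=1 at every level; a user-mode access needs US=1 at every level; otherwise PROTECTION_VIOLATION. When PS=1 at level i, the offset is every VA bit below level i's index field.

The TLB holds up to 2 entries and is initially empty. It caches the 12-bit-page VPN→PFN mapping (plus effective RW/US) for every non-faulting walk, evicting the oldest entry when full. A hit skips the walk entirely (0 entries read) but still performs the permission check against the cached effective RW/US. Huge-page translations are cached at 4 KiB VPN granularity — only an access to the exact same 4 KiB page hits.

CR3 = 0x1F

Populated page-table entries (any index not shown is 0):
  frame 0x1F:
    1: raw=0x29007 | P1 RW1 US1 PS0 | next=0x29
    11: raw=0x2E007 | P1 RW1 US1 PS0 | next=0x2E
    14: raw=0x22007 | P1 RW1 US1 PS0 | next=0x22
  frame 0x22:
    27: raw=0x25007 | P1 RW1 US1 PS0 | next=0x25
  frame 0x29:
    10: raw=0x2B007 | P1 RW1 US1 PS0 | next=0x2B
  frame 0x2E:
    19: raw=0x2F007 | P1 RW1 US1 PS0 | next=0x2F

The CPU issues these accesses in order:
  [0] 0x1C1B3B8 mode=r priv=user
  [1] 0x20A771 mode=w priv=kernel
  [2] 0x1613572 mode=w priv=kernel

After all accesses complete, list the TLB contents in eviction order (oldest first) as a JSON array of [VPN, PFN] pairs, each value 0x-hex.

Trace:
#0 VA=0x1C1B3B8 (r,user):
  L0: frame=0x1F idx=14 entry=0x22007 [P=1 RW=1 US=1 PS=0]
  L1: frame=0x22 idx=27 entry=0x25007 [P=1 RW=1 US=1 PS=0]
  ⇒ phys 0x253B8  [2 reads]
#1 VA=0x20A771 (w,kernel):
  L0: frame=0x1F idx=1 entry=0x29007 [P=1 RW=1 US=1 PS=0]
  L1: frame=0x29 idx=10 entry=0x2B007 [P=1 RW=1 US=1 PS=0]
  ⇒ phys 0x2B771  [2 reads]
#2 VA=0x1613572 (w,kernel):
  L0: frame=0x1F idx=11 entry=0x2E007 [P=1 RW=1 US=1 PS=0]
  L1: frame=0x2E idx=19 entry=0x2F007 [P=1 RW=1 US=1 PS=0]
  ⇒ phys 0x2F572  [2 reads]

TLB: [["0x20A", "0x2B"], ["0x1613", "0x2F"]]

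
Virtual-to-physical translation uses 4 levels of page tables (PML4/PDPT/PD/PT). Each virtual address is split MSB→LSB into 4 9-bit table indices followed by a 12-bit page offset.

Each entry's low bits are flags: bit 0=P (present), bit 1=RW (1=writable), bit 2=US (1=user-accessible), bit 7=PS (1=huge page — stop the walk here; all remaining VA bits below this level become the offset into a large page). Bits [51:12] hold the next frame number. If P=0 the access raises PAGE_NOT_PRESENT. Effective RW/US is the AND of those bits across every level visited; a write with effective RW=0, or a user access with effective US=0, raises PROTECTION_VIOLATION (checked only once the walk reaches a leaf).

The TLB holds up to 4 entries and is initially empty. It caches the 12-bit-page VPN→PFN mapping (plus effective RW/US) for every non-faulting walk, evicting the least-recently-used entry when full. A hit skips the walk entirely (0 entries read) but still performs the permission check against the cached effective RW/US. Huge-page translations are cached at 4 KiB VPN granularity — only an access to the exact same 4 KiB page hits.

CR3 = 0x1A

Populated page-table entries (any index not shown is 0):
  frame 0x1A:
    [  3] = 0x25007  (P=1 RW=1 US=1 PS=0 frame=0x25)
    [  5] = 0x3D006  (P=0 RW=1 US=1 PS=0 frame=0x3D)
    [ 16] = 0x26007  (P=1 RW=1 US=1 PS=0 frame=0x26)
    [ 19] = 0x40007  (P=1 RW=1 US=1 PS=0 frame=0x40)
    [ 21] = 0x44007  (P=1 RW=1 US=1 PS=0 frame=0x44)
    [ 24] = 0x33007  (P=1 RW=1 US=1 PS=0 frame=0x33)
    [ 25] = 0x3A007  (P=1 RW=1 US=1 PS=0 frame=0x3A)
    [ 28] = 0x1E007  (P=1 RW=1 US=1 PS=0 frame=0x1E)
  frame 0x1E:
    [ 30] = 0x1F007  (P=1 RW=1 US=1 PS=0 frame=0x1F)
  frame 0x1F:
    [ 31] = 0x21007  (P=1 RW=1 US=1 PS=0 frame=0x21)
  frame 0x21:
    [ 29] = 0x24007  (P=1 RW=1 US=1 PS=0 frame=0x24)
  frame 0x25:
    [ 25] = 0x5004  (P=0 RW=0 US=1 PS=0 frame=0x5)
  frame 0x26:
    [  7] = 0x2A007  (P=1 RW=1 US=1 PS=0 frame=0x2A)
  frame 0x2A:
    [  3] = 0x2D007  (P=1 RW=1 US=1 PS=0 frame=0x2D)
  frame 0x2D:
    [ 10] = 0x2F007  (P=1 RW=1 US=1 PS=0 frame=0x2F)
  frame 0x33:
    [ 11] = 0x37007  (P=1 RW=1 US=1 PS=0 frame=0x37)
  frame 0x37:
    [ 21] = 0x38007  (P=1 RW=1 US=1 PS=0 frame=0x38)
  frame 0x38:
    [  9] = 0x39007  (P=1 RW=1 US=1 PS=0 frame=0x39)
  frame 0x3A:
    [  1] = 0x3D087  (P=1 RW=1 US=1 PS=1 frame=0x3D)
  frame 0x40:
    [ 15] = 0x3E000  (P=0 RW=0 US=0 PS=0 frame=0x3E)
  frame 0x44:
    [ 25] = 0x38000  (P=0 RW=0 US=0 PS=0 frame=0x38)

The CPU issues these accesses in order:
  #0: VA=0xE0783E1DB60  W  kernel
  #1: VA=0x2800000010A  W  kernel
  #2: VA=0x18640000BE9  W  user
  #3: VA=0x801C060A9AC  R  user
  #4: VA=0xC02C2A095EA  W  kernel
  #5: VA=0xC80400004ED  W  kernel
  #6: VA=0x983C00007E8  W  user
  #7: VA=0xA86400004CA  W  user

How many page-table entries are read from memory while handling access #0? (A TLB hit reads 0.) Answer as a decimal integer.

Trace:
#0 VA=0xE0783E1DB60 (w,kernel):
  [0] read 0x1A idx=28: raw=0x1E007 flags P=1 W=1 U=1 S=0
  [1] read 0x1E idx=30: raw=0x1F007 flags P=1 W=1 U=1 S=0
  [2] read 0x1F idx=31: raw=0x21007 flags P=1 W=1 U=1 S=0
  [3] read 0x21 idx=29: raw=0x24007 flags P=1 W=1 U=1 S=0
  ⇒ phys 0x24B60  [4 reads]
#1 VA=0x2800000010A (w,kernel):
  [0] read 0x1A idx=5: raw=0x3D006 flags P=0 W=1 U=1 S=0
  ⇒ fault: PAGE_NOT_PRESENT  — 1 lookups
#2 VA=0x18640000BE9 (w,user):
  [0] read 0x1A idx=3: raw=0x25007 flags P=1 W=1 U=1 S=0
  [1] read 0x25 idx=25: raw=0x5004 flags P=0 W=0 U=1 S=0
  ⇒ fault: PAGE_NOT_PRESENT  — 2 lookups
#3 VA=0x801C060A9AC (r,user):
  [0] read 0x1A idx=16: raw=0x26007 flags P=1 W=1 U=1 S=0
  [1] read 0x26 idx=7: raw=0x2A007 flags P=1 W=1 U=1 S=0
  [2] read 0x2A idx=3: raw=0x2D007 flags P=1 W=1 U=1 S=0
  [3] read 0x2D idx=10: raw=0x2F007 flags P=1 W=1 U=1 S=0
  ⇒ phys 0x2F9AC  [4 reads]
#4 VA=0xC02C2A095EA (w,kernel):
  [0] read 0x1A idx=24: raw=0x33007 flags P=1 W=1 U=1 S=0
  [1] read 0x33 idx=11: raw=0x37007 flags P=1 W=1 U=1 S=0
  [2] read 0x37 idx=21: raw=0x38007 flags P=1 W=1 U=1 S=0
  [3] read 0x38 idx=9: raw=0x39007 flags P=1 W=1 U=1 S=0
  ⇒ phys 0x395EA  [4 reads]
#5 VA=0xC80400004ED (w,kernel):
  [0] read 0x1A idx=25: raw=0x3A007 flags P=1 W=1 U=1 S=0
  [1] read 0x3A idx=1: raw=0x3D087 flags P=1 W=1 U=1 S=1
  ⇒ phys 0x3D4ED (huge @L1)  [2 reads]
#6 VA=0x983C00007E8 (w,user):
  [0] read 0x1A idx=19: raw=0x40007 flags P=1 W=1 U=1 S=0
  [1] read 0x40 idx=15: raw=0x3E000 flags P=0 W=0 U=0 S=0
  ⇒ fault: PAGE_NOT_PRESENT  — 2 lookups
#7 VA=0xA86400004CA (w,user):
  [0] read 0x1A idx=21: raw=0x44007 flags P=1 W=1 U=1 S=0
  [1] read 0x44 idx=25: raw=0x38000 flags P=0 W=0 U=0 S=0
  ⇒ fault: PAGE_NOT_PRESENT  — 2 lookups

Entries read for #0: 4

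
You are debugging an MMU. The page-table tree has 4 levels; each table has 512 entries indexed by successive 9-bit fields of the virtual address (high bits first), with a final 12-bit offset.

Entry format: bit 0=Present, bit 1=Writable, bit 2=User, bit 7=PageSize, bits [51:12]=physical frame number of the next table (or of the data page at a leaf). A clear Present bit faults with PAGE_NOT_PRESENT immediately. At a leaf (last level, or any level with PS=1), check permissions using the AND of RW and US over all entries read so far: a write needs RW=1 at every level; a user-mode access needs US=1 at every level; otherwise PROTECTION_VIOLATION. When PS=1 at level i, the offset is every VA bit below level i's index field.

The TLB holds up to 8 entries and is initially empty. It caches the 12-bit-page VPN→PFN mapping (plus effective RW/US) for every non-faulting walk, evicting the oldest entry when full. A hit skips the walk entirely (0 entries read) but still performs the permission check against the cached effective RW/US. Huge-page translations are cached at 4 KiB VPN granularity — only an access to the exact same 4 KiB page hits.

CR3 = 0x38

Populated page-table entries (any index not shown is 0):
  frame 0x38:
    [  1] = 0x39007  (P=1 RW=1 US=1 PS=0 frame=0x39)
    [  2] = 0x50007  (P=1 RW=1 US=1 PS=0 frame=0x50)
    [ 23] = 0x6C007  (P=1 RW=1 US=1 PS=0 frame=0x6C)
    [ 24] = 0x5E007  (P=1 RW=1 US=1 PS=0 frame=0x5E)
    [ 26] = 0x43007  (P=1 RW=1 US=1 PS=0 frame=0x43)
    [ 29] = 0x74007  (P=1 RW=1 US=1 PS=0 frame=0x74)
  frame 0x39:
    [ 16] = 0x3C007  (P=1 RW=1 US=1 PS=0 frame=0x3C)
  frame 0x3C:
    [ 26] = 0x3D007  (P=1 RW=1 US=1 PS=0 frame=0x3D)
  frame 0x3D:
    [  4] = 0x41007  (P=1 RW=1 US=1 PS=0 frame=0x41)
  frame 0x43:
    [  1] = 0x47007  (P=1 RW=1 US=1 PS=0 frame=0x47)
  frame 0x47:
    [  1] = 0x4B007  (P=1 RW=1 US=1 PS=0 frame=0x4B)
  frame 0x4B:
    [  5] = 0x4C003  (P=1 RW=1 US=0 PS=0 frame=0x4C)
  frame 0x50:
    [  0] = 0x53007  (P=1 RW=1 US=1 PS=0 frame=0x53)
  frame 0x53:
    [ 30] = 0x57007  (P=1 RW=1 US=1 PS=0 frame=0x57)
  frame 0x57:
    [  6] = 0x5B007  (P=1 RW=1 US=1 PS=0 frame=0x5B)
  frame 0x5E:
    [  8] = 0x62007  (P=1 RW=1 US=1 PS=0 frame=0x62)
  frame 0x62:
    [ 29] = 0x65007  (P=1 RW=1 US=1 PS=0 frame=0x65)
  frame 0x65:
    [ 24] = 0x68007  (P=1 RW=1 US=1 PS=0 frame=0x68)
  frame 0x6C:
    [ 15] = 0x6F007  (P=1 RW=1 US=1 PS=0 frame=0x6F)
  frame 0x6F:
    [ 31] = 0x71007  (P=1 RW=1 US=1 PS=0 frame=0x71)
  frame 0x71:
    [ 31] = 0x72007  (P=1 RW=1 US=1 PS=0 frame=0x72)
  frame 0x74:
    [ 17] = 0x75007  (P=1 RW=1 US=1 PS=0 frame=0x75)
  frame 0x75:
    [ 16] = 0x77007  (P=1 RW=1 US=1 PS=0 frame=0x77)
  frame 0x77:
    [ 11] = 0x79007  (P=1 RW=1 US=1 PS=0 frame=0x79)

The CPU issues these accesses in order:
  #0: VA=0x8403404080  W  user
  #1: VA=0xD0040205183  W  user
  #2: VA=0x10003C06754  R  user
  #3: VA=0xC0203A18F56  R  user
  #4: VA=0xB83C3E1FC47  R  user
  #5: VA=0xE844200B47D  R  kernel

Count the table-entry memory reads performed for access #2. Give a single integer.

Trace:
#0 VA=0x8403404080 (w,user):
  L0 @0x38[1] → 0x39007  P=1,RW=1,US=1,PS=0
  L1 @0x39[16] → 0x3C007  P=1,RW=1,US=1,PS=0
  L2 @0x3C[26] → 0x3D007  P=1,RW=1,US=1,PS=0
  L3 @0x3D[4] → 0x41007  P=1,RW=1,US=1,PS=0
  ✓ 0x41080  — 4 lookups
#1 VA=0xD0040205183 (w,user):
  L0 @0x38[26] → 0x43007  P=1,RW=1,US=1,PS=0
  L1 @0x43[1] → 0x47007  P=1,RW=1,US=1,PS=0
  L2 @0x47[1] → 0x4B007  P=1,RW=1,US=1,PS=0
  L3 @0x4B[5] → 0x4C003  P=1,RW=1,US=0,PS=0
  ✗ PROTECTION_VIOLATION  [4 reads]
#2 VA=0x10003C06754 (r,user):
  L0 @0x38[2] → 0x50007  P=1,RW=1,US=1,PS=0
  L1 @0x50[0] → 0x53007  P=1,RW=1,US=1,PS=0
  L2 @0x53[30] → 0x57007  P=1,RW=1,US=1,PS=0
  L3 @0x57[6] → 0x5B007  P=1,RW=1,US=1,PS=0
  ✓ 0x5B754  — 4 lookups
#3 VA=0xC0203A18F56 (r,user):
  L0 @0x38[24] → 0x5E007  P=1,RW=1,US=1,PS=0
  L1 @0x5E[8] → 0x62007  P=1,RW=1,US=1,PS=0
  L2 @0x62[29] → 0x65007  P=1,RW=1,US=1,PS=0
  L3 @0x65[24] → 0x68007  P=1,RW=1,US=1,PS=0
  ✓ 0x68F56  — 4 lookups
#4 VA=0xB83C3E1FC47 (r,user):
  L0 @0x38[23] → 0x6C007  P=1,RW=1,US=1,PS=0
  L1 @0x6C[15] → 0x6F007  P=1,RW=1,US=1,PS=0
  L2 @0x6F[31] → 0x71007  P=1,RW=1,US=1,PS=0
  L3 @0x71[31] → 0x72007  P=1,RW=1,US=1,PS=0
  ✓ 0x72C47  — 4 lookups
#5 VA=0xE844200B47D (r,kernel):
  L0 @0x38[29] → 0x74007  P=1,RW=1,US=1,PS=0
  L1 @0x74[17] → 0x75007  P=1,RW=1,US=1,PS=0
  L2 @0x75[16] → 0x77007  P=1,RW=1,US=1,PS=0
  L3 @0x77[11] → 0x79007  P=1,RW=1,US=1,PS=0
  ✓ 0x7947D  — 4 lookups

Entries read for #2: 4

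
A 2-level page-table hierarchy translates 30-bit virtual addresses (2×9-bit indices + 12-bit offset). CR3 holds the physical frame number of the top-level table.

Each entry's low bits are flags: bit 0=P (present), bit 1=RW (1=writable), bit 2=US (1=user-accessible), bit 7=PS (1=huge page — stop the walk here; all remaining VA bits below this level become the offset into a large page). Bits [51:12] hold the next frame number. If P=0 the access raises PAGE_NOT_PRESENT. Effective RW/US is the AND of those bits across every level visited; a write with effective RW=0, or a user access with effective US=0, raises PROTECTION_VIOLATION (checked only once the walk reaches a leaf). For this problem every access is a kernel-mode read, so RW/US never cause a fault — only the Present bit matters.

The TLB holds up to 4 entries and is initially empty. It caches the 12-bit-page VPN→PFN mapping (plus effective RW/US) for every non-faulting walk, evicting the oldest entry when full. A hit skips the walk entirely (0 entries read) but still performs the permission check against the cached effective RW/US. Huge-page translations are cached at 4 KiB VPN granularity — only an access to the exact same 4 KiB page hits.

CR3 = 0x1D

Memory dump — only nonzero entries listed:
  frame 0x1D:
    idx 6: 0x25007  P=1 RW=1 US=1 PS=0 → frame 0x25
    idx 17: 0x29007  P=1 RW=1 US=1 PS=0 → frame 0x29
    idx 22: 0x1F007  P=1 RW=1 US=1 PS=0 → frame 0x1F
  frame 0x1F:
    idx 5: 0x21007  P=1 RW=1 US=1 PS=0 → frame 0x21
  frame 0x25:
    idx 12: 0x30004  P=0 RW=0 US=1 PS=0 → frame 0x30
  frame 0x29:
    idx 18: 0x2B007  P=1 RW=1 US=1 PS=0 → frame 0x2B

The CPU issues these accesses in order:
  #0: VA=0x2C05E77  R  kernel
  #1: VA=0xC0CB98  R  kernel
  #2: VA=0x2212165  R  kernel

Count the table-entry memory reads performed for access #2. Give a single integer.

Walk each access:
#0 VA=0x2C05E77 (r,kernel):
  lvl0: tbl 0x1D, slot 22 ⇒ 0x1F007 (P1/RW1/US1/PS0)
  lvl1: tbl 0x1F, slot 5 ⇒ 0x21007 (P1/RW1/US1/PS0)
  ⇒ phys 0x21E77  [2 reads]
#1 VA=0xC0CB98 (r,kernel):
  lvl0: tbl 0x1D, slot 6 ⇒ 0x25007 (P1/RW1/US1/PS0)
  lvl1: tbl 0x25, slot 12 ⇒ 0x30004 (P0/RW0/US1/PS0)
  → PAGE_NOT_PRESENT  (2 entries read)
#2 VA=0x2212165 (r,kernel):
  lvl0: tbl 0x1D, slot 17 ⇒ 0x29007 (P1/RW1/US1/PS0)
  lvl1: tbl 0x29, slot 18 ⇒ 0x2B007 (P1/RW1/US1/PS0)
  ⇒ phys 0x2B165  [2 reads]

Entries read for #2: 2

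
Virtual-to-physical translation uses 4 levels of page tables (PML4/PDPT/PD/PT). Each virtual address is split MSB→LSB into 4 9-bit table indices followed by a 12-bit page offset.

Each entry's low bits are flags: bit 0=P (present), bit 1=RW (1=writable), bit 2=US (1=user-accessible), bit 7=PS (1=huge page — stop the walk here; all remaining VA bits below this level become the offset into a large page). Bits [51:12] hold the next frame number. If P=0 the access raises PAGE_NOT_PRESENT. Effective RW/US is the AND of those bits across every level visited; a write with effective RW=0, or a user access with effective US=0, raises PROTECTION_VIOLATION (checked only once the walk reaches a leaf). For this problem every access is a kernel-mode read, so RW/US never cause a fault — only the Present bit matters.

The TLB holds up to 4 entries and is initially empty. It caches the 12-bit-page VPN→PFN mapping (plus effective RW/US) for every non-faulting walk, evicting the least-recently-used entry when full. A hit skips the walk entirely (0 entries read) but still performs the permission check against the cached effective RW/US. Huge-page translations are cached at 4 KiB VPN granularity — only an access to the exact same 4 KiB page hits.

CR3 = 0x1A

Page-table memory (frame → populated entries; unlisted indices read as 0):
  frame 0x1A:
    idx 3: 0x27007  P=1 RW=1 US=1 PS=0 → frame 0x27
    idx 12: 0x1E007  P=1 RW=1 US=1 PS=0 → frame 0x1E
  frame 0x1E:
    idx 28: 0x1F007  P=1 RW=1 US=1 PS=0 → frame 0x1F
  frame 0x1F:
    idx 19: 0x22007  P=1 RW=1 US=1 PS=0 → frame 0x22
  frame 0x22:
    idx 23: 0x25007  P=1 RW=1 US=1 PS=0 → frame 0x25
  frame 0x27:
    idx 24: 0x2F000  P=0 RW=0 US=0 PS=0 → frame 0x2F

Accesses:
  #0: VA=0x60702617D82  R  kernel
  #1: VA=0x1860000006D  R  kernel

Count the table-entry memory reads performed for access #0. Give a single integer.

Trace:
#0 VA=0x60702617D82 (r,kernel):
  [0] read 0x1A idx=12: raw=0x1E007 flags P=1 W=1 U=1 S=0
  [1] read 0x1E idx=28: raw=0x1F007 flags P=1 W=1 U=1 S=0
  [2] read 0x1F idx=19: raw=0x22007 flags P=1 W=1 U=1 S=0
  [3] read 0x22 idx=23: raw=0x25007 flags P=1 W=1 U=1 S=0
  → PA=0x25D82  (4 entries read)
#1 VA=0x1860000006D (r,kernel):
  [0] read 0x1A idx=3: raw=0x27007 flags P=1 W=1 U=1 S=0
  [1] read 0x27 idx=24: raw=0x2F000 flags P=0 W=0 U=0 S=0
  ⇒ fault: PAGE_NOT_PRESENT  — 2 lookups

Entries read for #0: 4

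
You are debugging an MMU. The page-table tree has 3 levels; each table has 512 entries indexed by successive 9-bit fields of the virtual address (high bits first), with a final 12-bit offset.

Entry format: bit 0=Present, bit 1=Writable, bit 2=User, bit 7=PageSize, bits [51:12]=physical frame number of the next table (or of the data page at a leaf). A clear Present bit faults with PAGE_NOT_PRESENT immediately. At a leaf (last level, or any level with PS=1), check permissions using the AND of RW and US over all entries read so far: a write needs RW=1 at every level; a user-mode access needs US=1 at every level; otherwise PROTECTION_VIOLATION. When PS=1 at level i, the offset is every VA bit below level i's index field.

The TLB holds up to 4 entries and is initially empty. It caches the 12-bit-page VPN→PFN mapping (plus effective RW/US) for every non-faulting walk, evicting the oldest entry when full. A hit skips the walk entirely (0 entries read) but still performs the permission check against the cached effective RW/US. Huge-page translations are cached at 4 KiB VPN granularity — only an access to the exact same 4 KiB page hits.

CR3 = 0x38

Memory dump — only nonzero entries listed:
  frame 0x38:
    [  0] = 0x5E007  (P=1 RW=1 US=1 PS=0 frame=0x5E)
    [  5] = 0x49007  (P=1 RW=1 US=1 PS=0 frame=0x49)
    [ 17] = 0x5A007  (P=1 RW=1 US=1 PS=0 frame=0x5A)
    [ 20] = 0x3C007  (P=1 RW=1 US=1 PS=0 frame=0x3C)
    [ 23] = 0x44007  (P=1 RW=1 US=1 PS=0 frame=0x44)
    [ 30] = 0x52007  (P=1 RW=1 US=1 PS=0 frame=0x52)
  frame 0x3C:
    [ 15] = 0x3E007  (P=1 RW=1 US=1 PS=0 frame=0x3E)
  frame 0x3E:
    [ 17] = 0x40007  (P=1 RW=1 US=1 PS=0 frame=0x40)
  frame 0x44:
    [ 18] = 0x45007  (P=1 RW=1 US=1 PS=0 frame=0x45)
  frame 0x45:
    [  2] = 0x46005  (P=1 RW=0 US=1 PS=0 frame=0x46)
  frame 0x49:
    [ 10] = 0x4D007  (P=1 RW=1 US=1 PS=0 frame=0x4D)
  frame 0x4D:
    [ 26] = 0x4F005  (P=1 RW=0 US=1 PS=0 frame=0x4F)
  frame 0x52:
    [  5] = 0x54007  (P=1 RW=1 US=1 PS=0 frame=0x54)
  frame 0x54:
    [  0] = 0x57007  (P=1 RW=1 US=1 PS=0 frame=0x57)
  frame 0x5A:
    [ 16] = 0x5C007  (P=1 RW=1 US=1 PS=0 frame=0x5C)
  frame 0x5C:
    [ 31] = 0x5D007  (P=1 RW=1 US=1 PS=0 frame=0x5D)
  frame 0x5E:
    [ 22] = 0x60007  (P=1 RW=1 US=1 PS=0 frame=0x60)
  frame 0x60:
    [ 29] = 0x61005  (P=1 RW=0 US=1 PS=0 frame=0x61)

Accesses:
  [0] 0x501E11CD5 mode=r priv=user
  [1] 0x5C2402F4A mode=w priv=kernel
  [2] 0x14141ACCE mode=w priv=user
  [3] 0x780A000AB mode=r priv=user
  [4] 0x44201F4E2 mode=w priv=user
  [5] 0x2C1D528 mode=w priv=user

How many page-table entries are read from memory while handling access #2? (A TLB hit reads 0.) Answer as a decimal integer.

Per-access translation:
#0 VA=0x501E11CD5 (r,user):
  L0 @0x38[20] → 0x3C007  P=1,RW=1,US=1,PS=0
  L1 @0x3C[15] → 0x3E007  P=1,RW=1,US=1,PS=0
  L2 @0x3E[17] → 0x40007  P=1,RW=1,US=1,PS=0
  ✓ 0x40CD5  — 3 lookups
#1 VA=0x5C2402F4A (w,kernel):
  L0 @0x38[23] → 0x44007  P=1,RW=1,US=1,PS=0
  L1 @0x44[18] → 0x45007  P=1,RW=1,US=1,PS=0
  L2 @0x45[2] → 0x46005  P=1,RW=0,US=1,PS=0
  → PROTECTION_VIOLATION  (3 entries read)
#2 VA=0x14141ACCE (w,user):
  L0 @0x38[5] → 0x49007  P=1,RW=1,US=1,PS=0
  L1 @0x49[10] → 0x4D007  P=1,RW=1,US=1,PS=0
  L2 @0x4D[26] → 0x4F005  P=1,RW=0,US=1,PS=0
  → PROTECTION_VIOLATION  (3 entries read)
#3 VA=0x780A000AB (r,user):
  L0 @0x38[30] → 0x52007  P=1,RW=1,US=1,PS=0
  L1 @0x52[5] → 0x54007  P=1,RW=1,US=1,PS=0
  L2 @0x54[0] → 0x57007  P=1,RW=1,US=1,PS=0
  ✓ 0x570AB  — 3 lookups
#4 VA=0x44201F4E2 (w,user):
  L0 @0x38[17] → 0x5A007  P=1,RW=1,US=1,PS=0
  L1 @0x5A[16] → 0x5C007  P=1,RW=1,US=1,PS=0
  L2 @0x5C[31] → 0x5D007  P=1,RW=1,US=1,PS=0
  ✓ 0x5D4E2  — 3 lookups
#5 VA=0x2C1D528 (w,user):
  L0 @0x38[0] → 0x5E007  P=1,RW=1,US=1,PS=0
  L1 @0x5E[22] → 0x60007  P=1,RW=1,US=1,PS=0
  L2 @0x60[29] → 0x61005  P=1,RW=0,US=1,PS=0
  → PROTECTION_VIOLATION  (3 entries read)

Entries read for #2: 3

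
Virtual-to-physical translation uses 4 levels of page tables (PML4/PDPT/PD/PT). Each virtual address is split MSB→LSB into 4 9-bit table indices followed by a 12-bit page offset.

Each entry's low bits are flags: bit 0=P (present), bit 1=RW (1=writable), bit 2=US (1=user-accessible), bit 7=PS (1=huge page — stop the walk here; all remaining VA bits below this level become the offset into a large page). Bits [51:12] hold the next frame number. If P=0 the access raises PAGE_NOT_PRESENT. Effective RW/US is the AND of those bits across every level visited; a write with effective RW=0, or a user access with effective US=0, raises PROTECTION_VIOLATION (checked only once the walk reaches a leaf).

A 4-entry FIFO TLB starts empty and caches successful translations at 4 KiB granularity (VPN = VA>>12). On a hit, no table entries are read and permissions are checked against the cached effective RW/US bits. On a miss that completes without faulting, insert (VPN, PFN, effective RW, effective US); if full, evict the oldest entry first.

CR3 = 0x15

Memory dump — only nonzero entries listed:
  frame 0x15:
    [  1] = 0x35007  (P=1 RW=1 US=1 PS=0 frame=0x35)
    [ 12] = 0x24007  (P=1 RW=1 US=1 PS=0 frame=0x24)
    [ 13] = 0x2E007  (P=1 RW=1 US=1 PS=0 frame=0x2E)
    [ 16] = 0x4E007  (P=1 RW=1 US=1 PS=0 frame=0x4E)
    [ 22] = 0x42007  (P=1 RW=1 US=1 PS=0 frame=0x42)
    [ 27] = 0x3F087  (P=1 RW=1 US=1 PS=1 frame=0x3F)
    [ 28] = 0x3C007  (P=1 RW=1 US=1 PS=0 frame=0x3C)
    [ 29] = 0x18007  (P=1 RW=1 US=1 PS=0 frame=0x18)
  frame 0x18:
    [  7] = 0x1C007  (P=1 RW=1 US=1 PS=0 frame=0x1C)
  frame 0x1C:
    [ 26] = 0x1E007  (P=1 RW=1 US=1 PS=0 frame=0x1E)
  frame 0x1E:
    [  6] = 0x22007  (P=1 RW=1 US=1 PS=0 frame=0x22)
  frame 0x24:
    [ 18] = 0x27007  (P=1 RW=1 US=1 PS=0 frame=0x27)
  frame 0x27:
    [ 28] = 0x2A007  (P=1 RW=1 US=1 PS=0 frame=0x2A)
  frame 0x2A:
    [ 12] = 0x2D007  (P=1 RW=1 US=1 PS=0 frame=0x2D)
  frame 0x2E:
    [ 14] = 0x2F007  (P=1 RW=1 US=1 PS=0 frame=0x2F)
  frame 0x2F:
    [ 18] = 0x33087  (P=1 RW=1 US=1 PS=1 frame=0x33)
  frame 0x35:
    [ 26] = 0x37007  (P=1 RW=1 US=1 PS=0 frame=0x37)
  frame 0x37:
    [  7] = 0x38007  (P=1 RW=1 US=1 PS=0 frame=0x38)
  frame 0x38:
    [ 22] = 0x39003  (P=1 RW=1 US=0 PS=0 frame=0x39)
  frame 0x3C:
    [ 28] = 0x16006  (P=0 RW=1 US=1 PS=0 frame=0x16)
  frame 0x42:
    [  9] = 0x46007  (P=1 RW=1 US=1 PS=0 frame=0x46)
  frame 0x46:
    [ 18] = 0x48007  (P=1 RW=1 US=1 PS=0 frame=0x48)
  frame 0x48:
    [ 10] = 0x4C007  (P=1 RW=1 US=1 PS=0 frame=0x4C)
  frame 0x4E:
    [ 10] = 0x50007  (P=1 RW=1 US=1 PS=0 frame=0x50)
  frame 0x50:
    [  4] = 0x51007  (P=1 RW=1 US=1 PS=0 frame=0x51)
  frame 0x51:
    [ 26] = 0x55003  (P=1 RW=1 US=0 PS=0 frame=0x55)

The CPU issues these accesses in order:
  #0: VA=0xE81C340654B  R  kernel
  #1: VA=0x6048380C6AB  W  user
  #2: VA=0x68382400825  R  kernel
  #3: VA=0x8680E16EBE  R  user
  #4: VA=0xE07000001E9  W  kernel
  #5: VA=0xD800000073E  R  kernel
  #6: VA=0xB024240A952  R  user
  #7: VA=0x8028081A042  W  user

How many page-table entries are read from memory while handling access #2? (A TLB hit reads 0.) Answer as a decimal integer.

Walk each access:
#0 VA=0xE81C340654B (r,kernel):
  L0 @0x15[29] → 0x18007  P=1,RW=1,US=1,PS=0
  L1 @0x18[7] → 0x1C007  P=1,RW=1,US=1,PS=0
  L2 @0x1C[26] → 0x1E007  P=1,RW=1,US=1,PS=0
  L3 @0x1E[6] → 0x22007  P=1,RW=1,US=1,PS=0
  ⇒ phys 0x2254B  [4 reads]
#1 VA=0x6048380C6AB (w,user):
  L0 @0x15[12] → 0x24007  P=1,RW=1,US=1,PS=0
  L1 @0x24[18] → 0x27007  P=1,RW=1,US=1,PS=0
  L2 @0x27[28] → 0x2A007  P=1,RW=1,US=1,PS=0
  L3 @0x2A[12] → 0x2D007  P=1,RW=1,US=1,PS=0
  ⇒ phys 0x2D6AB  [4 reads]
#2 VA=0x68382400825 (r,kernel):
  L0 @0x15[13] → 0x2E007  P=1,RW=1,US=1,PS=0
  L1 @0x2E[14] → 0x2F007  P=1,RW=1,US=1,PS=0
  L2 @0x2F[18] → 0x33087  P=1,RW=1,US=1,PS=1
  ⇒ phys 0x33825 (huge @L2)  [3 reads]
#3 VA=0x8680E16EBE (r,user):
  L0 @0x15[1] → 0x35007  P=1,RW=1,US=1,PS=0
  L1 @0x35[26] → 0x37007  P=1,RW=1,US=1,PS=0
  L2 @0x37[7] → 0x38007  P=1,RW=1,US=1,PS=0
  L3 @0x38[22] → 0x39003  P=1,RW=1,US=0,PS=0
  ✗ PROTECTION_VIOLATION  [4 reads]
#4 VA=0xE07000001E9 (w,kernel):
  L0 @0x15[28] → 0x3C007  P=1,RW=1,US=1,PS=0
  L1 @0x3C[28] → 0x16006  P=0,RW=1,US=1,PS=0
  ✗ PAGE_NOT_PRESENT  [2 reads]
#5 VA=0xD800000073E (r,kernel):
  L0 @0x15[27] → 0x3F087  P=1,RW=1,US=1,PS=1
  ⇒ phys 0x3F73E (huge @L0)  [1 reads]
#6 VA=0xB024240A952 (r,user):
  L0 @0x15[22] → 0x42007  P=1,RW=1,US=1,PS=0
  L1 @0x42[9] → 0x46007  P=1,RW=1,US=1,PS=0
  L2 @0x46[18] → 0x48007  P=1,RW=1,US=1,PS=0
  L3 @0x48[10] → 0x4C007  P=1,RW=1,US=1,PS=0
  ⇒ phys 0x4C952  [4 reads]
#7 VA=0x8028081A042 (w,user):
  L0 @0x15[16] → 0x4E007  P=1,RW=1,US=1,PS=0
  L1 @0x4E[10] → 0x50007  P=1,RW=1,US=1,PS=0
  L2 @0x50[4] → 0x51007  P=1,RW=1,US=1,PS=0
  L3 @0x51[26] → 0x55003  P=1,RW=1,US=0,PS=0
  ✗ PROTECTION_VIOLATION  [4 reads]

Entries read for #2: 3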